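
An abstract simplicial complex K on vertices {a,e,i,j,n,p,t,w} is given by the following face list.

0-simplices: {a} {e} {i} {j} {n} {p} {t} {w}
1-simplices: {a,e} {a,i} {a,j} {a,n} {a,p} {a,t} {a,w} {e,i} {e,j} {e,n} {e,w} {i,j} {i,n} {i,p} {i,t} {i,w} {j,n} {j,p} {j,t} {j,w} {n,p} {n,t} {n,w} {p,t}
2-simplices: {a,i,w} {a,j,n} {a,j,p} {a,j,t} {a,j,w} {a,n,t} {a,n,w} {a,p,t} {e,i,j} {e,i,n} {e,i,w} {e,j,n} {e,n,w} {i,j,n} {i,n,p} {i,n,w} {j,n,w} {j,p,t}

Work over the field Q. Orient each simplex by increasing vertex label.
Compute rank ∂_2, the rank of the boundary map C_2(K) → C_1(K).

rank∂_2=14

n_0=8 n_1=24 n_2=18  [Q]
∂1: piv[ae,ai,aj,an,ap,at,aw] rk=7  ker:ei,ej,en,ew,ij,in,ip,it,iw,jn,jp,jt,jw,np,nt,nw,pt
∂2: piv[aiw,ajn,ajp,ajt,ajw,ant,anw,apt,eij,ein,eiw,ejn,enw,inp] rk=14  ker:ijn,inw,jnw,jpt
rk∂_2=14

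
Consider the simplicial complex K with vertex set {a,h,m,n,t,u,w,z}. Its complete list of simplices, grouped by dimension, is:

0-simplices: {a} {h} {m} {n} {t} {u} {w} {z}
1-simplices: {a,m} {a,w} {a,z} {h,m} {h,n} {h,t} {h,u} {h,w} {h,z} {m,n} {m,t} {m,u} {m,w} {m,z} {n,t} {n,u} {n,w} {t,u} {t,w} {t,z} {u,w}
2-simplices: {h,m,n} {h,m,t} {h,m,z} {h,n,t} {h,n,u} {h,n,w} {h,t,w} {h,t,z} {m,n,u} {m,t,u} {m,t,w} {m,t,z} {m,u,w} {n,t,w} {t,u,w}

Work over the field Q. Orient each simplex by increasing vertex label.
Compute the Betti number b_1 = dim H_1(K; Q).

n_0=8 n_1=21 n_2=15  [Q]
∂1: piv[am,aw,az,hm,hn,ht,hu] rk=7  ker:hw,hz,mn,mt,mu,mw,mz,nt,nu,nw,tu,tw,tz,uw
∂2: piv[hmn,hmt,hmz,hnt,hnu,hnw,htw,htz,mnu,mtu,mtw,muw] rk=12  ker:mtz,ntw,tuw
b_1=(21−7)−12=2

b_1=2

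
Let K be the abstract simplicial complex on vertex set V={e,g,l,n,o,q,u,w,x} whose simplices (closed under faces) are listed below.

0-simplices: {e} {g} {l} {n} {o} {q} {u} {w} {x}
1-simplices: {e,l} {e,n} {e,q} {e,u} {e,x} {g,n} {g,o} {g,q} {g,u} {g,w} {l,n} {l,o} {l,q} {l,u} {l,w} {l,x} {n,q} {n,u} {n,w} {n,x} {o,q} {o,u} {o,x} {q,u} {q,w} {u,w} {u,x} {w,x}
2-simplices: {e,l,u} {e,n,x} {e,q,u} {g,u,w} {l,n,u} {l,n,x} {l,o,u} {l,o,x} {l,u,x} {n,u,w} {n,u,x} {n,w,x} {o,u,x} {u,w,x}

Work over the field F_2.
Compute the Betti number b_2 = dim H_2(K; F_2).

b_2=3

n_0=9 n_1=28 n_2=14  [Z2]
∂1: piv[el,en,eq,eu,ex,gn,go,gw] rk=8  ker:gq,gu,ln,lo,lq,lu,lw,lx,nq,nu,nw,nx,oq,ou,ox,qu,qw,uw,ux,wx
∂2: piv[elu,enx,equ,guw,lnu,lnx,lou,lox,lux,nuw,nwx] rk=11  ker:nux,oux,uwx
b_2=(14−11)−0=3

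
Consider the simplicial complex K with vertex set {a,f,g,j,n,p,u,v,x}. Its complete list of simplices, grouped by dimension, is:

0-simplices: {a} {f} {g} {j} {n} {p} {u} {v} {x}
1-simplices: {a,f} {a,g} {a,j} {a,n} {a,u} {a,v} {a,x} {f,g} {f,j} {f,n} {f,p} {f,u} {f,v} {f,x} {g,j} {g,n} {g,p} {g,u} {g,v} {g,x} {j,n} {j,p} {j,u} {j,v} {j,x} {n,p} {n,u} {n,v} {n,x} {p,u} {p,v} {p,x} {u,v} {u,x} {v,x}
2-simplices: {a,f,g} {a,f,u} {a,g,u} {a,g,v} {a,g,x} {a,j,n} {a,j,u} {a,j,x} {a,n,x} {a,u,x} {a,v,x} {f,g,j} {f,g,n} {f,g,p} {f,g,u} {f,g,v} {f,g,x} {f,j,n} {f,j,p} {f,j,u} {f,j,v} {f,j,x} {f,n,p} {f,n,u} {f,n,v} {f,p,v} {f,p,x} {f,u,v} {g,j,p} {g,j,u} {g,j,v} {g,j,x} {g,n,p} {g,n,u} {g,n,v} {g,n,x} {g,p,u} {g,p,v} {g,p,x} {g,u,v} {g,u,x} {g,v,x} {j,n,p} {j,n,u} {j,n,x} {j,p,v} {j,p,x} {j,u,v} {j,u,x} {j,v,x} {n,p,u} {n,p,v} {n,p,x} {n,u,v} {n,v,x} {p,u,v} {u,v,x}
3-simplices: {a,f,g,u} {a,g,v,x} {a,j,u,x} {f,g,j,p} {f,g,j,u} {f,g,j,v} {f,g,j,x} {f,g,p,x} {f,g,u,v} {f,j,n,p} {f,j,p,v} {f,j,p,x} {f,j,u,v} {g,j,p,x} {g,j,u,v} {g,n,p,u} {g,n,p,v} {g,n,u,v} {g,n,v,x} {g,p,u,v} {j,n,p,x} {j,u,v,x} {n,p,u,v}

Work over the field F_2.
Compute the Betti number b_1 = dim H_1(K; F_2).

n_0=9 n_1=35 n_2=57 n_3=23  [Z2]
∂1: piv[af,ag,aj,an,au,av,ax,fp] rk=8  ker:fg,fj,fn,fu,fv,fx,gj,gn,gp,gu,gv,gx,jn,jp,ju,jv,jx,np,nu,nv,nx,pu,pv,px,uv,ux,vx
∂2: piv[afg,afu,agu,agv,agx,ajn,aju,ajx,anx,aux,avx,fgj,fgn,fgp,fgv,fgx,fjn,fjp,fju,fjv,fnp,fnu,fnv,fpv,fpx,fuv,gpu] rk=27  ker:fgu,fjx,gjp,gju,gjv,gjx,gnp,gnu,gnv,gnx,gpv,gpx,guv,gux,gvx,jnp,jnu,jnx,jpv,jpx,juv,jux,jvx,npu,npv,npx,nuv,nvx,puv,uvx
∂3: piv[afgu,agvx,ajux,fgjp,fgju,fgjv,fgjx,fgpx,fguv,fjnp,fjpv,fjpx,fjuv,gnpu,gnpv,gnuv,gnvx,gpuv,jnpx,juvx] rk=20  ker:gjpx,gjuv,npuv
b_1=(35−8)−27=0

b_1=0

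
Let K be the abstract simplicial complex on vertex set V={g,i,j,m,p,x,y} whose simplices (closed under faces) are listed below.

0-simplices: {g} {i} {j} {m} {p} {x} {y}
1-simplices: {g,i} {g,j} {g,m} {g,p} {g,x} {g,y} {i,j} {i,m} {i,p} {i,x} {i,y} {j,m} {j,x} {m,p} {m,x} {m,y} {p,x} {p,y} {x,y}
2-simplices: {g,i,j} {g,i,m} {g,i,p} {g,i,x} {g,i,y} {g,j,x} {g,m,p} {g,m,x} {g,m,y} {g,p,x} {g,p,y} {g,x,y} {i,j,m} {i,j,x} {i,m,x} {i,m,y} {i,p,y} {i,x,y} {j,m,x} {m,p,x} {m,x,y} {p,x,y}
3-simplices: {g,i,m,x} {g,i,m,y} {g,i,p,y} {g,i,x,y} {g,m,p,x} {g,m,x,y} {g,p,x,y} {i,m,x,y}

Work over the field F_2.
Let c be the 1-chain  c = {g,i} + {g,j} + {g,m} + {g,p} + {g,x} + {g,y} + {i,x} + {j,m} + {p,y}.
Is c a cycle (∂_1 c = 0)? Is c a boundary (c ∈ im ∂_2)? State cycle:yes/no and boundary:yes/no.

n_0=7 n_1=19 n_2=22 n_3=8  [Z2]
∂1: piv[gi,gj,gm,gp,gx,gy] rk=6  ker:ij,im,ip,ix,iy,jm,jx,mp,mx,my,px,py,xy
∂2: piv[gij,gim,gip,gix,giy,gjx,gmp,gmx,gmy,gpx,gpy,gxy,ijm] rk=13  ker:ijx,imx,imy,ipy,ixy,jmx,mpx,mxy,pxy
∂3: piv[gimx,gimy,gipy,gixy,gmpx,gmxy,gpxy] rk=7  ker:imxy
∂1c = 0
c vs im∂2: reduces to 0 ⇒ boundary

cycle:yes boundary:yes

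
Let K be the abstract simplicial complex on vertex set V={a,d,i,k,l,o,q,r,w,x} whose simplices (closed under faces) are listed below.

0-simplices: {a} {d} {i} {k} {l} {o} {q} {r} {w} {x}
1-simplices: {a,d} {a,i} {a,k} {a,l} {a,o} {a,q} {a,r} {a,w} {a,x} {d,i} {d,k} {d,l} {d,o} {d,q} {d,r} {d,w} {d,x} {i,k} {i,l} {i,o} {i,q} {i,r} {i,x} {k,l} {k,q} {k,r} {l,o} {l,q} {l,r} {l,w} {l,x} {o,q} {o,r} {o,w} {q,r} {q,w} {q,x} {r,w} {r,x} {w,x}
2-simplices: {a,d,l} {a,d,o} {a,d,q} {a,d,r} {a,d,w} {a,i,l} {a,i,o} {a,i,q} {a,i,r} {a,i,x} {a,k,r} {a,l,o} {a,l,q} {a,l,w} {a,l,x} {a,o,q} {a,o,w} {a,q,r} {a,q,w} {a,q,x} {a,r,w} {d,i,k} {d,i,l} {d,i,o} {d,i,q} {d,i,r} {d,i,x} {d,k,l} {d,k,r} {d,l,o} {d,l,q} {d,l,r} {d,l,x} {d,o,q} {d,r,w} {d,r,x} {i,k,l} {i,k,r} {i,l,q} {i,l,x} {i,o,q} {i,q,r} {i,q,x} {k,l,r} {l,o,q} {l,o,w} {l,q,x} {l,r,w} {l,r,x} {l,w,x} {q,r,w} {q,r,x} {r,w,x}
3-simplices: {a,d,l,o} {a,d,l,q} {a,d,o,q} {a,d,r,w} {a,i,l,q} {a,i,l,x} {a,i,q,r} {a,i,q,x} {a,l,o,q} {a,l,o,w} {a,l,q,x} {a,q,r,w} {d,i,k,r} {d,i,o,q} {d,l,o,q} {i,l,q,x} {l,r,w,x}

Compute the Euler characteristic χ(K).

n_0=10 n_1=40 n_2=53 n_3=17
χ=+10−40+53−17=6

χ(K)=6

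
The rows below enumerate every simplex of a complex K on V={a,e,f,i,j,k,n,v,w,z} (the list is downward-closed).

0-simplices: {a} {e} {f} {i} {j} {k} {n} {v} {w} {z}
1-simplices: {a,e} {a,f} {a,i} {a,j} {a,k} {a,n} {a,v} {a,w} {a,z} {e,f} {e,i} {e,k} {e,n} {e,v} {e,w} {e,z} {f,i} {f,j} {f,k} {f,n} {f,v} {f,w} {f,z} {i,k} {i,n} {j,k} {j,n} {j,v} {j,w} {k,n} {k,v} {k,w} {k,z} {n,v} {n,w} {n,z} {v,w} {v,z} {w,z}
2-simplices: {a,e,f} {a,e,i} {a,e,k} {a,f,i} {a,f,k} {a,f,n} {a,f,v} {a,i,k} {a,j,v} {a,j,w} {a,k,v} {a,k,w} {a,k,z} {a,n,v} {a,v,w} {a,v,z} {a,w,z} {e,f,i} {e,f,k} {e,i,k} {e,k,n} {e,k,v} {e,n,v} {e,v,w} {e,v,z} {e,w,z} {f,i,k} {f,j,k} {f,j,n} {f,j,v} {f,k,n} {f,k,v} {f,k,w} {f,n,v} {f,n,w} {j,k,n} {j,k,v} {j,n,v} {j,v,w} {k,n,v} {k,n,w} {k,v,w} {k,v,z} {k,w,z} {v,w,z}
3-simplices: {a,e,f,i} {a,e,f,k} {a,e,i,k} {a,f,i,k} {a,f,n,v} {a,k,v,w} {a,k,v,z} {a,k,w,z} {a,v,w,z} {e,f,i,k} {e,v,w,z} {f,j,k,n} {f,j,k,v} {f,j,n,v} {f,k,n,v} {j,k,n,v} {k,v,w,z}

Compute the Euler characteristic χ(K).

n_0=10 n_1=39 n_2=45 n_3=17
χ=+10−39+45−17=-1

χ(K)=-1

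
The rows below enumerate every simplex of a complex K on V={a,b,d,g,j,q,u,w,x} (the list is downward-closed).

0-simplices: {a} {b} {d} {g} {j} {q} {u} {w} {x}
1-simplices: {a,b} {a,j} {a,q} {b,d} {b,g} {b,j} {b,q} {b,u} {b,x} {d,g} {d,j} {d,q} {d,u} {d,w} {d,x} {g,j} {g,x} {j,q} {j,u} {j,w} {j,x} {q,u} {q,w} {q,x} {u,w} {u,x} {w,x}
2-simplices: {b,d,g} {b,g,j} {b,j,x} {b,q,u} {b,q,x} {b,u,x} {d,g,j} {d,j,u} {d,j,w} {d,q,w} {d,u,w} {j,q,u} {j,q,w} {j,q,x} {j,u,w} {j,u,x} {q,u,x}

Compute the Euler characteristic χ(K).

χ(K)=-1

n_0=9 n_1=27 n_2=17
χ=+9−27+17=-1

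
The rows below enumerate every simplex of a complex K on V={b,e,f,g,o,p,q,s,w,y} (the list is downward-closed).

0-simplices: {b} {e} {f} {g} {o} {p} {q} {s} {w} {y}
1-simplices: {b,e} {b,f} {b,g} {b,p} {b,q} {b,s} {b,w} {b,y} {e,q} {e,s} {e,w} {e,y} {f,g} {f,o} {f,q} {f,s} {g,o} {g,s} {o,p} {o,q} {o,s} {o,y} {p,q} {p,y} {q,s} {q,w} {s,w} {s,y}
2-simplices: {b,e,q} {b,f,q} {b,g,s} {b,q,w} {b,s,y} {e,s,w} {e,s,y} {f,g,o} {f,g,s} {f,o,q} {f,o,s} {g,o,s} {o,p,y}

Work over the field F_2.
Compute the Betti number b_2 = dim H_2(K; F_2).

n_0=10 n_1=28 n_2=13  [Z2]
∂1: piv[be,bf,bg,bp,bq,bs,bw,by,fo] rk=9  ker:eq,es,ew,ey,fg,fq,fs,go,gs,op,oq,os,oy,pq,py,qs,qw,sw,sy
∂2: piv[beq,bfq,bgs,bqw,bsy,esw,esy,fgo,fgs,foq,fos,opy] rk=12  ker:gos
b_2=(13−12)−0=1

b_2=1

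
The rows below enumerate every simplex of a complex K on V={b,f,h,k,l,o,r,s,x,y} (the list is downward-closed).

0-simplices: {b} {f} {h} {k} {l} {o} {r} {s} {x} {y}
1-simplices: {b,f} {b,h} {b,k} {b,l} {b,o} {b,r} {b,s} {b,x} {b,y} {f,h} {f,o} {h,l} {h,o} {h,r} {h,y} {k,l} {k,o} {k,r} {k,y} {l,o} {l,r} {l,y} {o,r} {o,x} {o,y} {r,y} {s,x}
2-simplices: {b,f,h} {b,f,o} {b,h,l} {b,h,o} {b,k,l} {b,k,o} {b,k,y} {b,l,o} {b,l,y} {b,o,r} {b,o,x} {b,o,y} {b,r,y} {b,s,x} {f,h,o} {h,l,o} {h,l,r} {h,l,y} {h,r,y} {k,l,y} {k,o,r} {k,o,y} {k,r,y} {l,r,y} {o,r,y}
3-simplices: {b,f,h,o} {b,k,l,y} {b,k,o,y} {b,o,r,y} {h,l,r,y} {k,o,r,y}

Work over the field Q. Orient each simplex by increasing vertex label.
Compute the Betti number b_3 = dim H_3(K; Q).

n_0=10 n_1=27 n_2=25 n_3=6  [Q]
∂1: piv[bf,bh,bk,bl,bo,br,bs,bx,by] rk=9  ker:fh,fo,hl,ho,hr,hy,kl,ko,kr,ky,lo,lr,ly,or,ox,oy,ry,sx
∂2: piv[bfh,bfo,bhl,bho,bkl,bko,bky,blo,bly,bor,box,boy,bry,bsx,hlr,hly,hry,kor] rk=18  ker:fho,hlo,kly,koy,kry,lry,ory
∂3: piv[bfho,bkly,bkoy,bory,hlry,kory] rk=6
b_3=(6−6)−0=0

b_3=0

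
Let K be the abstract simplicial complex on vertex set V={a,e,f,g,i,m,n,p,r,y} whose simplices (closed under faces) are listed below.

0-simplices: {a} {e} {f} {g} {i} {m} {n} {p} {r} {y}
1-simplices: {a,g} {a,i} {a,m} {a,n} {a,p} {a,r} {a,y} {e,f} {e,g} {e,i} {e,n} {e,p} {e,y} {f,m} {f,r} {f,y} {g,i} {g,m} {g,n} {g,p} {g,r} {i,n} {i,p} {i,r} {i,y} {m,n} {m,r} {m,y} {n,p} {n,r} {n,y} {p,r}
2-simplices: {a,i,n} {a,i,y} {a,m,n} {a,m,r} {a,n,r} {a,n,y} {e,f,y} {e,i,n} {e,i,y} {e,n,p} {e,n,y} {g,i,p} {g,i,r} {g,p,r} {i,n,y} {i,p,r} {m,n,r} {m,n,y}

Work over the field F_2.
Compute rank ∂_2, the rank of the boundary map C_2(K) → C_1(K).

n_0=10 n_1=32 n_2=18  [Z2]
∂1: piv[ag,ai,am,an,ap,ar,ay,ef,eg] rk=9  ker:ei,en,ep,ey,fm,fr,fy,gi,gm,gn,gp,gr,in,ip,ir,iy,mn,mr,my,np,nr,ny,pr
∂2: piv[ain,aiy,amn,amr,anr,any,efy,ein,eiy,enp,gip,gir,gpr,mny] rk=14  ker:eny,iny,ipr,mnr
rk∂_2=14

rank∂_2=14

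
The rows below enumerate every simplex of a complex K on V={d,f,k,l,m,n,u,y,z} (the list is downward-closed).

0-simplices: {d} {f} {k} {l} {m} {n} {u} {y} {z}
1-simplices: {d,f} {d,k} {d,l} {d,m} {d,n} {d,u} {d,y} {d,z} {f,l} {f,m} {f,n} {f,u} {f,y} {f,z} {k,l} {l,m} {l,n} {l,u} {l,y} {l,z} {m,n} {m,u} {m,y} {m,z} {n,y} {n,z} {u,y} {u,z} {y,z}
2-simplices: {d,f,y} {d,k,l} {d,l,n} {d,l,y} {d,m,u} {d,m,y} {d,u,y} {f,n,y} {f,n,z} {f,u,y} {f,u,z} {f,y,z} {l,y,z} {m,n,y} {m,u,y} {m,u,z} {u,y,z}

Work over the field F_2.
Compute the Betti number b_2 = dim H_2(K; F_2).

n_0=9 n_1=29 n_2=17  [Z2]
∂1: piv[df,dk,dl,dm,dn,du,dy,dz] rk=8  ker:fl,fm,fn,fu,fy,fz,kl,lm,ln,lu,ly,lz,mn,mu,my,mz,ny,nz,uy,uz,yz
∂2: piv[dfy,dkl,dln,dly,dmu,dmy,duy,fny,fnz,fuy,fuz,fyz,lyz,mny,muz] rk=15  ker:muy,uyz
b_2=(17−15)−0=2

b_2=2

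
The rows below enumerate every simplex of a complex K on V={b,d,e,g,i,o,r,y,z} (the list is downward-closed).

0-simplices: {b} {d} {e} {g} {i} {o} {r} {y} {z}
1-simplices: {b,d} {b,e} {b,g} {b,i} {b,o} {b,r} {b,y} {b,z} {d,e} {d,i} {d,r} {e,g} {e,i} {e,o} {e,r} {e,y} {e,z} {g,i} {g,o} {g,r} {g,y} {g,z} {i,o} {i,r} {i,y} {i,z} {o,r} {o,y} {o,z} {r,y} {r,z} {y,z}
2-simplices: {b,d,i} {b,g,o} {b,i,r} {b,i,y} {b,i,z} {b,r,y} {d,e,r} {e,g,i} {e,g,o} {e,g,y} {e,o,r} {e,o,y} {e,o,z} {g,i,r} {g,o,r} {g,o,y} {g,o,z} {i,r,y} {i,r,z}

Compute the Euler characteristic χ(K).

χ(K)=-4

n_0=9 n_1=32 n_2=19
χ=+9−32+19=-4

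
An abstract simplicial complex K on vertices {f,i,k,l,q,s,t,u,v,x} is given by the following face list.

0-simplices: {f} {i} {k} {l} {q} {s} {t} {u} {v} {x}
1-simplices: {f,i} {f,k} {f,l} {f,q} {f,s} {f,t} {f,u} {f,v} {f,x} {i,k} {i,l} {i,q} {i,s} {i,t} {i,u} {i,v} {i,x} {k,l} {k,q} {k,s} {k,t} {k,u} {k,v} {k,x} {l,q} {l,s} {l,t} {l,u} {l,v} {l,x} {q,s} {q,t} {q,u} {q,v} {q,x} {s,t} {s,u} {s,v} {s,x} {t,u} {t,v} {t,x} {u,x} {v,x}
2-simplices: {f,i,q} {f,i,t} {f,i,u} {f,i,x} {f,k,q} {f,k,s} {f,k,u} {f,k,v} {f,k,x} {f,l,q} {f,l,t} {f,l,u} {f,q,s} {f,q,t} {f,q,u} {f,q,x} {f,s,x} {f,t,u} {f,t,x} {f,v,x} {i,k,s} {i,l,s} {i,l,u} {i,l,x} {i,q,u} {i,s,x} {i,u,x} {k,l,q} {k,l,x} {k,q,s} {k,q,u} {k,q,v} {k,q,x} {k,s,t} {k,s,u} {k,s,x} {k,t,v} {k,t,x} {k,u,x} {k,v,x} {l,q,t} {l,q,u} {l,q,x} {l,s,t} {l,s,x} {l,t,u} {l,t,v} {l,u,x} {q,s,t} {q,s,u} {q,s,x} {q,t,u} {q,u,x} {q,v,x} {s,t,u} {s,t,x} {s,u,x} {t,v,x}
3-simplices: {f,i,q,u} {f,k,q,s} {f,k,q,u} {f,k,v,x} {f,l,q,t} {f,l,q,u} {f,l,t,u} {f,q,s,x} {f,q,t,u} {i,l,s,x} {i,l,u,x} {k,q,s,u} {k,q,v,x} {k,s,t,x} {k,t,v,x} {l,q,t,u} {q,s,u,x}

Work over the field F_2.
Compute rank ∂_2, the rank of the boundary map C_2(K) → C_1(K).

rank∂_2=33

n_0=10 n_1=44 n_2=58 n_3=17  [Z2]
∂1: piv[fi,fk,fl,fq,fs,ft,fu,fv,fx] rk=9  ker:ik,il,iq,is,it,iu,iv,ix,kl,kq,ks,kt,ku,kv,kx,lq,ls,lt,lu,lv,lx,qs,qt,qu,qv,qx,st,su,sv,sx,tu,tv,tx,ux,vx
∂2: piv[fiq,fit,fiu,fix,fkq,fks,fku,fkv,fkx,flq,flt,flu,fqs,fqt,fqu,fqx,fsx,ftu,ftx,fvx,iks,ils,ilu,ilx,isx,iux,klq,kqv,kst,ksu,ktv,ktx,ltv] rk=33  ker:iqu,klx,kqs,kqu,kqx,ksx,kux,kvx,lqt,lqu,lqx,lst,lsx,ltu,lux,qst,qsu,qsx,qtu,qux,qvx,stu,stx,sux,tvx
∂3: piv[fiqu,fkqs,fkqu,fkvx,flqt,flqu,fltu,fqsx,fqtu,ilsx,ilux,kqsu,kqvx,kstx,ktvx,qsux] rk=16  ker:lqtu
rk∂_2=33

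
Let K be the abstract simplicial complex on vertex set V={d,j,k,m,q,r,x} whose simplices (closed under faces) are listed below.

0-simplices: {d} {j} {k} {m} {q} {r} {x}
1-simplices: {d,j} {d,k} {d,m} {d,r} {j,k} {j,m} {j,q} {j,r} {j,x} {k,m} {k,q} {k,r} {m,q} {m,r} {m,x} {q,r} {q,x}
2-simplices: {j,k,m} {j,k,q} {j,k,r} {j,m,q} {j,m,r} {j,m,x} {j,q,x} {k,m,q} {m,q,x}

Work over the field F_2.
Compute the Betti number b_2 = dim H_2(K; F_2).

n_0=7 n_1=17 n_2=9  [Z2]
∂1: piv[dj,dk,dm,dr,jq,jx] rk=6  ker:jk,jm,jr,km,kq,kr,mq,mr,mx,qr,qx
∂2: piv[jkm,jkq,jkr,jmq,jmr,jmx,jqx] rk=7  ker:kmq,mqx
b_2=(9−7)−0=2

b_2=2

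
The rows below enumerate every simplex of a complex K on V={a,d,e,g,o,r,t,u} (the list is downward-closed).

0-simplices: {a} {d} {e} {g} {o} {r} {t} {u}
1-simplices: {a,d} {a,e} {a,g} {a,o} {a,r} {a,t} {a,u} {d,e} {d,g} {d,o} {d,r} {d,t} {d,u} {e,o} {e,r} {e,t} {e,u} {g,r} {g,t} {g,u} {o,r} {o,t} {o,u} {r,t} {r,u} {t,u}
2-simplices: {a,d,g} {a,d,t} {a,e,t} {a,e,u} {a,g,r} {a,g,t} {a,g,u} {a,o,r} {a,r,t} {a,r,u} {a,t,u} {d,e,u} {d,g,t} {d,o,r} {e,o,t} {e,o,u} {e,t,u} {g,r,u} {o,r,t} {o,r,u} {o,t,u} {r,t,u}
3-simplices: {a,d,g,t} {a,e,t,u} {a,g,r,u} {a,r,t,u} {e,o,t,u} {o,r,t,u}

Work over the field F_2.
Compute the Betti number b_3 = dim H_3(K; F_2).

b_3=0

n_0=8 n_1=26 n_2=22 n_3=6  [Z2]
∂1: piv[ad,ae,ag,ao,ar,at,au] rk=7  ker:de,dg,do,dr,dt,du,eo,er,et,eu,gr,gt,gu,or,ot,ou,rt,ru,tu
∂2: piv[adg,adt,aet,aeu,agr,agt,agu,aor,art,aru,atu,deu,dor,eot,eou,ort] rk=16  ker:dgt,etu,gru,oru,otu,rtu
∂3: piv[adgt,aetu,agru,artu,eotu,ortu] rk=6
b_3=(6−6)−0=0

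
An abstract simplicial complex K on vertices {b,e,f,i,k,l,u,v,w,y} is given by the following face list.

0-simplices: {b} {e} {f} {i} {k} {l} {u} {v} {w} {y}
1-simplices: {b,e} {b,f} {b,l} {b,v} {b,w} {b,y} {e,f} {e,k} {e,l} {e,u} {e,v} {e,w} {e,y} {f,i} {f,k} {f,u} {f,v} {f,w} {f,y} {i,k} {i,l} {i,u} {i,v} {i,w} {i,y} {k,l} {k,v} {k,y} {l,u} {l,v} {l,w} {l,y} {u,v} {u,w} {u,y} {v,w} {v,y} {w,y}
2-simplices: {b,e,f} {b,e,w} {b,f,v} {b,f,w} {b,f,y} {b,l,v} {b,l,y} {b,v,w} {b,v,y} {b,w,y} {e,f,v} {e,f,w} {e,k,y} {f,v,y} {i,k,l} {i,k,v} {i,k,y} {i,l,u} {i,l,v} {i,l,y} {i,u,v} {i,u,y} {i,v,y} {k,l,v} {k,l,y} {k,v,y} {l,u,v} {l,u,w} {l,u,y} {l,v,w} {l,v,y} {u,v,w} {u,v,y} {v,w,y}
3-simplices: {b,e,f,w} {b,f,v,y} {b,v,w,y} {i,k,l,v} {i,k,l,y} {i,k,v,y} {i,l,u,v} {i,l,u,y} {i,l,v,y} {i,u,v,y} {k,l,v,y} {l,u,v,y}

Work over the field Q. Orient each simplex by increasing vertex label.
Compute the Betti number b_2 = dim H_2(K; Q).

b_2=2

n_0=10 n_1=38 n_2=34 n_3=12  [Q]
∂1: piv[be,bf,bl,bv,bw,by,ek,eu,fi] rk=9  ker:ef,el,ev,ew,ey,fk,fu,fv,fw,fy,ik,il,iu,iv,iw,iy,kl,kv,ky,lu,lv,lw,ly,uv,uw,uy,vw,vy,wy
∂2: piv[bef,bew,bfv,bfw,bfy,blv,bly,bvw,bvy,bwy,efv,eky,ikl,ikv,iky,ilu,ilv,ily,iuv,iuy,luw,lvw] rk=22  ker:efw,fvy,ivy,klv,kly,kvy,luv,luy,lvy,uvw,uvy,vwy
∂3: piv[befw,bfvy,bvwy,iklv,ikly,ikvy,iluv,iluy,ilvy,iuvy] rk=10  ker:klvy,luvy
b_2=(34−22)−10=2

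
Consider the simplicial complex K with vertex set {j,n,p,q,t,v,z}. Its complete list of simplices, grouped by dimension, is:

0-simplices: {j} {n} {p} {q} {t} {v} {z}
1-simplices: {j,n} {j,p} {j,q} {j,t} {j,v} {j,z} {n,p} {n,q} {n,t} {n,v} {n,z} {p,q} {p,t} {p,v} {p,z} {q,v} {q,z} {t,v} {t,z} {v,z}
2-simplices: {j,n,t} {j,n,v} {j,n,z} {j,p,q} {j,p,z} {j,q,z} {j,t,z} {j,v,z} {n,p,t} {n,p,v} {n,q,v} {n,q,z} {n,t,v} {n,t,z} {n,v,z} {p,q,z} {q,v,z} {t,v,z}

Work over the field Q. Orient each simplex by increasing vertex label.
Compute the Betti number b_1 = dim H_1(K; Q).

b_1=1

n_0=7 n_1=20 n_2=18  [Q]
∂1: piv[jn,jp,jq,jt,jv,jz] rk=6  ker:np,nq,nt,nv,nz,pq,pt,pv,pz,qv,qz,tv,tz,vz
∂2: piv[jnt,jnv,jnz,jpq,jpz,jqz,jtz,jvz,npt,npv,nqv,nqz,ntv] rk=13  ker:ntz,nvz,pqz,qvz,tvz
b_1=(20−6)−13=1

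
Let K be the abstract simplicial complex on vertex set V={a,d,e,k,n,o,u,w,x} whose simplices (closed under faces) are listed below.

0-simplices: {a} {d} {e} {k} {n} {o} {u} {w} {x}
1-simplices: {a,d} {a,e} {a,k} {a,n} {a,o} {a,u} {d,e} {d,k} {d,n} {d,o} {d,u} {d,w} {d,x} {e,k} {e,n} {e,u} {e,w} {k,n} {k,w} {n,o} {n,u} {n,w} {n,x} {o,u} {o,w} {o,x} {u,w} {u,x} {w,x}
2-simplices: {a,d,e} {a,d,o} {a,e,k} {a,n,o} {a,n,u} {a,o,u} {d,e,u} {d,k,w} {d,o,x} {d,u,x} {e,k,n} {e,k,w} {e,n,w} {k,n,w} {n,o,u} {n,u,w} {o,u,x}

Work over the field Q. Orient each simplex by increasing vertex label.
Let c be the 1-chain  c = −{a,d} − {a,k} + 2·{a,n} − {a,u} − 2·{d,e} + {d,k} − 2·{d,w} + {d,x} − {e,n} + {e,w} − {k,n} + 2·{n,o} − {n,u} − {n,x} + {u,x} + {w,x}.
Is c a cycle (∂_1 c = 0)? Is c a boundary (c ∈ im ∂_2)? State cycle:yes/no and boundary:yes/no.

cycle:no boundary:no

n_0=9 n_1=29 n_2=17  [Q]
∂1: piv[ad,ae,ak,an,ao,au,dw,dx] rk=8  ker:de,dk,dn,do,du,ek,en,eu,ew,kn,kw,no,nu,nw,nx,ou,ow,ox,uw,ux,wx
∂2: piv[ade,ado,aek,ano,anu,aou,deu,dkw,dox,dux,ekn,ekw,enw,nuw,oux] rk=15  ker:knw,nou
∂1c = {a} + {d} − 2·{e} + {k} + 2·{o} − 3·{u} − 2·{w} + 2·{x}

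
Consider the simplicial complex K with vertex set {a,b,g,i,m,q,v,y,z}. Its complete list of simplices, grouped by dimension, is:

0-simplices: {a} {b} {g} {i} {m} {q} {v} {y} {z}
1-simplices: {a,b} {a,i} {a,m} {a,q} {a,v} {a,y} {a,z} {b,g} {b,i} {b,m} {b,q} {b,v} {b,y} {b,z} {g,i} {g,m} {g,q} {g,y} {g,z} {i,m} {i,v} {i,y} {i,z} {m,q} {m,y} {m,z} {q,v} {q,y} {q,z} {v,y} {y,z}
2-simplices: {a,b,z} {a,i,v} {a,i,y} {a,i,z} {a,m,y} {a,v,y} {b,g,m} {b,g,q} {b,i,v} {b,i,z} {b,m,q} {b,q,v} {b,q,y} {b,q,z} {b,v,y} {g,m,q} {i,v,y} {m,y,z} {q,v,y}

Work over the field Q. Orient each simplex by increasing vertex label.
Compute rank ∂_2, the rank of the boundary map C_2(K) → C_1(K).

rank∂_2=16

n_0=9 n_1=31 n_2=19  [Q]
∂1: piv[ab,ai,am,aq,av,ay,az,bg] rk=8  ker:bi,bm,bq,bv,by,bz,gi,gm,gq,gy,gz,im,iv,iy,iz,mq,my,mz,qv,qy,qz,vy,yz
∂2: piv[abz,aiv,aiy,aiz,amy,avy,bgm,bgq,biv,biz,bmq,bqv,bqy,bqz,bvy,myz] rk=16  ker:gmq,ivy,qvy
rk∂_2=16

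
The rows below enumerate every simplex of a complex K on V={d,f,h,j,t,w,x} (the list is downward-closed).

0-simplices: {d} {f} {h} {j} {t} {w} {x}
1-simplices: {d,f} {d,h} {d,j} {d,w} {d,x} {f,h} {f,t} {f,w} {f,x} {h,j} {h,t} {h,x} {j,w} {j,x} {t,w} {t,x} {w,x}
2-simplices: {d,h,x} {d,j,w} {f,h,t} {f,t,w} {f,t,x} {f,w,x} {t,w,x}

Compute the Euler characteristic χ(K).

χ(K)=-3

n_0=7 n_1=17 n_2=7
χ=+7−17+7=-3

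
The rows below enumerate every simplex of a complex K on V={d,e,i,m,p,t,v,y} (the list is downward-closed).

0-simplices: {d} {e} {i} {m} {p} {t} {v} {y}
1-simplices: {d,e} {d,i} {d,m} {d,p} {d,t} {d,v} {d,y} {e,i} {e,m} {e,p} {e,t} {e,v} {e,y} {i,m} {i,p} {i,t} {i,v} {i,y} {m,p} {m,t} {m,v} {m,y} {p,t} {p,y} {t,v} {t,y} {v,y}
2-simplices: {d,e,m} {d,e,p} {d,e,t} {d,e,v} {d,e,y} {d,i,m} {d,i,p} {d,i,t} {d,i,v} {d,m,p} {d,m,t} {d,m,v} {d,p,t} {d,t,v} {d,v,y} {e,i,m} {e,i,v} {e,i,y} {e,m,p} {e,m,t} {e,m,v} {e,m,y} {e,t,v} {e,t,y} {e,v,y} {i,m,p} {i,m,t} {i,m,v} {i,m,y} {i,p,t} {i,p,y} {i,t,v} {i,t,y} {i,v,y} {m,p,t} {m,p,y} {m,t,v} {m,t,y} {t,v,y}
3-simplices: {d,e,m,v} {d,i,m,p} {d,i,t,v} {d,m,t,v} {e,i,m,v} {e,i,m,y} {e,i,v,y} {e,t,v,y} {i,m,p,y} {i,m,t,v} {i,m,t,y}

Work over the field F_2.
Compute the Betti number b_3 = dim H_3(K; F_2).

n_0=8 n_1=27 n_2=39 n_3=11  [Z2]
∂1: piv[de,di,dm,dp,dt,dv,dy] rk=7  ker:ei,em,ep,et,ev,ey,im,ip,it,iv,iy,mp,mt,mv,my,pt,py,tv,ty,vy
∂2: piv[dem,dep,det,dev,dey,dim,dip,dit,div,dmp,dmt,dmv,dpt,dtv,dvy,eim,eiy,emy,ety,ipy] rk=20  ker:eiv,emp,emt,emv,etv,evy,imp,imt,imv,imy,ipt,itv,ity,ivy,mpt,mpy,mtv,mty,tvy
∂3: piv[demv,dimp,ditv,dmtv,eimv,eimy,eivy,etvy,impy,imtv,imty] rk=11
b_3=(11−11)−0=0

b_3=0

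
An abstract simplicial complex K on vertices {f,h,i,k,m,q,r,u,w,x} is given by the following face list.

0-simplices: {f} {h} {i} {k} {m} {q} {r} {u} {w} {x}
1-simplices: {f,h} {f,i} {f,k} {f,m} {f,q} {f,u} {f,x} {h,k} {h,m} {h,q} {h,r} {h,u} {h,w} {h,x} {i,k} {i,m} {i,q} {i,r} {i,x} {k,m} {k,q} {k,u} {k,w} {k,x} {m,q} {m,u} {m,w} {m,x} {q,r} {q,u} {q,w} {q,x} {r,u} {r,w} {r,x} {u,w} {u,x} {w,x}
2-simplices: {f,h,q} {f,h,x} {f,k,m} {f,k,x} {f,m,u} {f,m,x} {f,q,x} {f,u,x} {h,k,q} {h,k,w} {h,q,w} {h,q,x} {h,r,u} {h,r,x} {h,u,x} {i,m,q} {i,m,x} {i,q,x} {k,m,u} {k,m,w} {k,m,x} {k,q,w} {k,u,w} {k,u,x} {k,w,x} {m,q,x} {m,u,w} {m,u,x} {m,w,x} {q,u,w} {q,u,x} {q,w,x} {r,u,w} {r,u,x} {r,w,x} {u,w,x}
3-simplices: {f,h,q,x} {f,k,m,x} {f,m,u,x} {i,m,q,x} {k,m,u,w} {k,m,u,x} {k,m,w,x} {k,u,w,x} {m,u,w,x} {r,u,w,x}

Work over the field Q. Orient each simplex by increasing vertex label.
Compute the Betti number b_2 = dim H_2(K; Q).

n_0=10 n_1=38 n_2=36 n_3=10  [Q]
∂1: piv[fh,fi,fk,fm,fq,fu,fx,hr,hw] rk=9  ker:hk,hm,hq,hu,hx,ik,im,iq,ir,ix,km,kq,ku,kw,kx,mq,mu,mw,mx,qr,qu,qw,qx,ru,rw,rx,uw,ux,wx
∂2: piv[fhq,fhx,fkm,fkx,fmu,fmx,fqx,fux,hkq,hkw,hqw,hru,hrx,hux,imq,imx,iqx,kmu,kmw,kuw,kwx,quw,qux,ruw] rk=24  ker:hqx,kmx,kqw,kux,mqx,muw,mux,mwx,qwx,rux,rwx,uwx
∂3: piv[fhqx,fkmx,fmux,imqx,kmuw,kmux,kmwx,kuwx,ruwx] rk=9  ker:muwx
b_2=(36−24)−9=3

b_2=3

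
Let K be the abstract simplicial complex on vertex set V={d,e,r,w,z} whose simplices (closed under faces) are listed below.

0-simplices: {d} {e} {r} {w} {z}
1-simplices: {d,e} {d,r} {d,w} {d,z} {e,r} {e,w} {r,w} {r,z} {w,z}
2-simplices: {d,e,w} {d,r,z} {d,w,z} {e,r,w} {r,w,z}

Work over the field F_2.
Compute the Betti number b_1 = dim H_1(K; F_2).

b_1=0

n_0=5 n_1=9 n_2=5  [Z2]
∂1: piv[de,dr,dw,dz] rk=4  ker:er,ew,rw,rz,wz
∂2: piv[dew,drz,dwz,erw,rwz] rk=5
b_1=(9−4)−5=0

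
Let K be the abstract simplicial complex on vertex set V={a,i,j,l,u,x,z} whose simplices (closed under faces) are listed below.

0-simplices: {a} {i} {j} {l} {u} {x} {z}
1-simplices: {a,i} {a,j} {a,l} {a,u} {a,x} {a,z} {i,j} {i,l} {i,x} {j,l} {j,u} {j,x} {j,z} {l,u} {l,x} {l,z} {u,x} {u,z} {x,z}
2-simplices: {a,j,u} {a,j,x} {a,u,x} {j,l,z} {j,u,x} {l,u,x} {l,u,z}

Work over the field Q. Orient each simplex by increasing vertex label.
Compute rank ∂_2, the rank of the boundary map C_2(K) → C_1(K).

n_0=7 n_1=19 n_2=7  [Q]
∂1: piv[ai,aj,al,au,ax,az] rk=6  ker:ij,il,ix,jl,ju,jx,jz,lu,lx,lz,ux,uz,xz
∂2: piv[aju,ajx,aux,jlz,lux,luz] rk=6  ker:jux
rk∂_2=6

rank∂_2=6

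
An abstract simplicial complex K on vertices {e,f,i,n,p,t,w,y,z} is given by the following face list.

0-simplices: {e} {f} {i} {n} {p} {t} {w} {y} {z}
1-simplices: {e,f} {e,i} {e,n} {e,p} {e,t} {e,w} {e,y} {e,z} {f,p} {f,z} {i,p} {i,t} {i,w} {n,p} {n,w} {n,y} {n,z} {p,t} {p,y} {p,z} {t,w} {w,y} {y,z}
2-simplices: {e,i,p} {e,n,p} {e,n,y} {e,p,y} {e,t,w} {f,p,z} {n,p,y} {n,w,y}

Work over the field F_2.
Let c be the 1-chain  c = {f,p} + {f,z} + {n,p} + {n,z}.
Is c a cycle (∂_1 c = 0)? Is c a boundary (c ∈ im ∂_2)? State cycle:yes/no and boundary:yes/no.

cycle:yes boundary:no

n_0=9 n_1=23 n_2=8  [Z2]
∂1: piv[ef,ei,en,ep,et,ew,ey,ez] rk=8  ker:fp,fz,ip,it,iw,np,nw,ny,nz,pt,py,pz,tw,wy,yz
∂2: piv[eip,enp,eny,epy,etw,fpz,nwy] rk=7  ker:npy
∂1c = 0
c vs im∂2: residual ≠ 0 ⇒ not boundary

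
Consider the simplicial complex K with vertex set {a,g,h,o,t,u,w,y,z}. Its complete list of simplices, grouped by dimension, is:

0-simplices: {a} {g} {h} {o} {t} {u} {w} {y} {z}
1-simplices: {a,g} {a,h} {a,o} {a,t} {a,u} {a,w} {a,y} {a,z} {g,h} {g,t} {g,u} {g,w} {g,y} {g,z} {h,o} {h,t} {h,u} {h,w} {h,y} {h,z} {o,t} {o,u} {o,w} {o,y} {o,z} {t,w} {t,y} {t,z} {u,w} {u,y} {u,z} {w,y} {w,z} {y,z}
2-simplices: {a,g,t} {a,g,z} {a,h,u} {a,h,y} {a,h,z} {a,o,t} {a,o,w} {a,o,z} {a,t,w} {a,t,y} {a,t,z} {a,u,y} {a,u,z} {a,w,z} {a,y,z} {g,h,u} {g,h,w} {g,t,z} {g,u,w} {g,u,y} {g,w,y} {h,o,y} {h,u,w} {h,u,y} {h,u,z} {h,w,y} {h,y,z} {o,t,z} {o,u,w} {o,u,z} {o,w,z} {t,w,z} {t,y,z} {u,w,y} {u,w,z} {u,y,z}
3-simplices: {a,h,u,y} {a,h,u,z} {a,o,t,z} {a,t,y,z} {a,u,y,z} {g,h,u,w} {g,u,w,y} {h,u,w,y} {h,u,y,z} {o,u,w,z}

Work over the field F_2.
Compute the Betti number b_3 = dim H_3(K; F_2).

n_0=9 n_1=34 n_2=36 n_3=10  [Z2]
∂1: piv[ag,ah,ao,at,au,aw,ay,az] rk=8  ker:gh,gt,gu,gw,gy,gz,ho,ht,hu,hw,hy,hz,ot,ou,ow,oy,oz,tw,ty,tz,uw,uy,uz,wy,wz,yz
∂2: piv[agt,agz,ahu,ahy,ahz,aot,aow,aoz,atw,aty,atz,auy,auz,awz,ayz,ghu,ghw,guw,guy,gwy,hoy,ouw,ouz] rk=23  ker:gtz,huw,huy,huz,hwy,hyz,otz,owz,twz,tyz,uwy,uwz,uyz
∂3: piv[ahuy,ahuz,aotz,atyz,auyz,ghuw,guwy,huwy,huyz,ouwz] rk=10
b_3=(10−10)−0=0

b_3=0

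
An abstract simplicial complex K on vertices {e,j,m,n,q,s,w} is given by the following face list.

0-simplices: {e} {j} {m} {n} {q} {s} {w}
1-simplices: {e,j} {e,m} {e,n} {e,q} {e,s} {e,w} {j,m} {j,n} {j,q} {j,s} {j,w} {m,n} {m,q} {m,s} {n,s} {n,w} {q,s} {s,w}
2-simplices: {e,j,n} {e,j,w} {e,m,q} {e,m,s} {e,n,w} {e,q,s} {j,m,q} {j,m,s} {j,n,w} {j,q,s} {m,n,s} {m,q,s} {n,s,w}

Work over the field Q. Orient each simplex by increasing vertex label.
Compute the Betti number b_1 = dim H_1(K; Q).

b_1=2

n_0=7 n_1=18 n_2=13  [Q]
∂1: piv[ej,em,en,eq,es,ew] rk=6  ker:jm,jn,jq,js,jw,mn,mq,ms,ns,nw,qs,sw
∂2: piv[ejn,ejw,emq,ems,enw,eqs,jmq,jms,mns,nsw] rk=10  ker:jnw,jqs,mqs
b_1=(18−6)−10=2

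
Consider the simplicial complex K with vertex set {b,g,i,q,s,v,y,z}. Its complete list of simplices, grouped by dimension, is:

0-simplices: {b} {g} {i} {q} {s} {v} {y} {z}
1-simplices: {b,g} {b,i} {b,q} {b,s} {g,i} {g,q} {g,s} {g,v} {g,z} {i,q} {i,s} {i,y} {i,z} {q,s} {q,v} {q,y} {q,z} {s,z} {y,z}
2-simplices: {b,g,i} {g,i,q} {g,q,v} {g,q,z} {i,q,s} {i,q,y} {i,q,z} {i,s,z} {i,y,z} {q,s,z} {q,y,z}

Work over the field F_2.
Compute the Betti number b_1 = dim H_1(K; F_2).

n_0=8 n_1=19 n_2=11  [Z2]
∂1: piv[bg,bi,bq,bs,gv,gz,iy] rk=7  ker:gi,gq,gs,iq,is,iz,qs,qv,qy,qz,sz,yz
∂2: piv[bgi,giq,gqv,gqz,iqs,iqy,iqz,isz,iyz] rk=9  ker:qsz,qyz
b_1=(19−7)−9=3

b_1=3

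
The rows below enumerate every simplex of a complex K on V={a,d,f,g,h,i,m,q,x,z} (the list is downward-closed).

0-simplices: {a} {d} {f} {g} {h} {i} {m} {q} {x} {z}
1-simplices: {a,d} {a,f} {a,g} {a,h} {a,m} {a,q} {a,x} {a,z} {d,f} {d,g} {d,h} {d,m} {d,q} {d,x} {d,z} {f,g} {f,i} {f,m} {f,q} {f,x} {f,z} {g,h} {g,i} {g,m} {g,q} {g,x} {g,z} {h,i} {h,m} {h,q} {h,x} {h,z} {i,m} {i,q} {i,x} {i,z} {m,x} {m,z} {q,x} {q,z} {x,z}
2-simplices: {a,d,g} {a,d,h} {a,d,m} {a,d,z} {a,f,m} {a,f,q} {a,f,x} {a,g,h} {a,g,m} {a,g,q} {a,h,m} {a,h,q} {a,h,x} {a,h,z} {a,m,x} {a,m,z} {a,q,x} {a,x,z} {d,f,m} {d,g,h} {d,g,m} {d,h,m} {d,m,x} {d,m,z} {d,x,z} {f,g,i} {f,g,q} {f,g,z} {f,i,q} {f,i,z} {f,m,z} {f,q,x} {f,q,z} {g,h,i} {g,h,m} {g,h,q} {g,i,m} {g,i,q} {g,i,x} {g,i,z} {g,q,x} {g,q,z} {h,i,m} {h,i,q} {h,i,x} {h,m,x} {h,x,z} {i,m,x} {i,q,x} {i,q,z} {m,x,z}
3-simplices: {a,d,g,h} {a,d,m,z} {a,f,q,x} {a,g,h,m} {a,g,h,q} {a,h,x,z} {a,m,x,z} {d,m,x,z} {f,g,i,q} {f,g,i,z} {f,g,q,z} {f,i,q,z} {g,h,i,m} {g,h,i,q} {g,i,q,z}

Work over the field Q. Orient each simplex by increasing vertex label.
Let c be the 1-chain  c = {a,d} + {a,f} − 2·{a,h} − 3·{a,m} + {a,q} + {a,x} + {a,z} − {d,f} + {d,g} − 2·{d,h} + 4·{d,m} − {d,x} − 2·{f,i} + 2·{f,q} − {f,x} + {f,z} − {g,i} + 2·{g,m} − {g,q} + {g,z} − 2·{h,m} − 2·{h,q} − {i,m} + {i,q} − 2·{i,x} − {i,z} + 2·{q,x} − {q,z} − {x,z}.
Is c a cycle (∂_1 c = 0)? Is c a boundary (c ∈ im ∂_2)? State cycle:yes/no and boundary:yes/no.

cycle:yes boundary:yes

n_0=10 n_1=41 n_2=51 n_3=15  [Q]
∂1: piv[ad,af,ag,ah,am,aq,ax,az,fi] rk=9  ker:df,dg,dh,dm,dq,dx,dz,fg,fm,fq,fx,fz,gh,gi,gm,gq,gx,gz,hi,hm,hq,hx,hz,im,iq,ix,iz,mx,mz,qx,qz,xz
∂2: piv[adg,adh,adm,adz,afm,afq,afx,agh,agm,agq,ahm,ahq,ahx,ahz,amx,amz,aqx,axz,dfm,dmx,fgi,fgq,fgz,fiq,fiz,fmz,fqz,ghi,gim,gix,gqx] rk=31  ker:dgh,dgm,dhm,dmz,dxz,fqx,ghm,ghq,giq,giz,gqz,him,hiq,hix,hmx,hxz,imx,iqx,iqz,mxz
∂3: piv[adgh,admz,afqx,aghm,aghq,ahxz,amxz,dmxz,fgiq,fgiz,fgqz,fiqz,ghim,ghiq] rk=14  ker:giqz
∂1c = 0
c vs im∂2: reduces to 0 ⇒ boundary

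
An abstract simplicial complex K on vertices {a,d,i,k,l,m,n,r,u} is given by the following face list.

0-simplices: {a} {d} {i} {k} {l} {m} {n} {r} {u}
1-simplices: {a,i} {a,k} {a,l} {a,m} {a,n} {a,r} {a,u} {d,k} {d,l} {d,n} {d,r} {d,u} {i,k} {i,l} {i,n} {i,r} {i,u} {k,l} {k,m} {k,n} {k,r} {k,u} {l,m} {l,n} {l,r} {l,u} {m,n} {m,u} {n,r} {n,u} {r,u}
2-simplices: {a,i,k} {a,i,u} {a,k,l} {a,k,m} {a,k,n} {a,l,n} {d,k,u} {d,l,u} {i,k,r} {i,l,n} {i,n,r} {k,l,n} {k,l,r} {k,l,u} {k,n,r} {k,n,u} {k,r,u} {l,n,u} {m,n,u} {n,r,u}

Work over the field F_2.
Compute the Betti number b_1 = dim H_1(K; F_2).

b_1=6

n_0=9 n_1=31 n_2=20  [Z2]
∂1: piv[ai,ak,al,am,an,ar,au,dk] rk=8  ker:dl,dn,dr,du,ik,il,in,ir,iu,kl,km,kn,kr,ku,lm,ln,lr,lu,mn,mu,nr,nu,ru
∂2: piv[aik,aiu,akl,akm,akn,aln,dku,dlu,ikr,iln,inr,klr,klu,knr,knu,kru,mnu] rk=17  ker:kln,lnu,nru
b_1=(31−8)−17=6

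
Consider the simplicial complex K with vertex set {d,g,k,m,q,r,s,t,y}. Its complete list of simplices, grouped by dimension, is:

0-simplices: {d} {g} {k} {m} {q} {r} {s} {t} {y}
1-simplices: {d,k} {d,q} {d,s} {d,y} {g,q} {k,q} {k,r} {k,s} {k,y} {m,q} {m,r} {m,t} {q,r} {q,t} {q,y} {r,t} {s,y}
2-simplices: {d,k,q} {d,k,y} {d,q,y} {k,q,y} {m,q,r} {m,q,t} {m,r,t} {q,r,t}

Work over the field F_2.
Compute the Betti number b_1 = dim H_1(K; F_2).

b_1=3

n_0=9 n_1=17 n_2=8  [Z2]
∂1: piv[dk,dq,ds,dy,gq,kr,mq,mt] rk=8  ker:kq,ks,ky,mr,qr,qt,qy,rt,sy
∂2: piv[dkq,dky,dqy,mqr,mqt,mrt] rk=6  ker:kqy,qrt
b_1=(17−8)−6=3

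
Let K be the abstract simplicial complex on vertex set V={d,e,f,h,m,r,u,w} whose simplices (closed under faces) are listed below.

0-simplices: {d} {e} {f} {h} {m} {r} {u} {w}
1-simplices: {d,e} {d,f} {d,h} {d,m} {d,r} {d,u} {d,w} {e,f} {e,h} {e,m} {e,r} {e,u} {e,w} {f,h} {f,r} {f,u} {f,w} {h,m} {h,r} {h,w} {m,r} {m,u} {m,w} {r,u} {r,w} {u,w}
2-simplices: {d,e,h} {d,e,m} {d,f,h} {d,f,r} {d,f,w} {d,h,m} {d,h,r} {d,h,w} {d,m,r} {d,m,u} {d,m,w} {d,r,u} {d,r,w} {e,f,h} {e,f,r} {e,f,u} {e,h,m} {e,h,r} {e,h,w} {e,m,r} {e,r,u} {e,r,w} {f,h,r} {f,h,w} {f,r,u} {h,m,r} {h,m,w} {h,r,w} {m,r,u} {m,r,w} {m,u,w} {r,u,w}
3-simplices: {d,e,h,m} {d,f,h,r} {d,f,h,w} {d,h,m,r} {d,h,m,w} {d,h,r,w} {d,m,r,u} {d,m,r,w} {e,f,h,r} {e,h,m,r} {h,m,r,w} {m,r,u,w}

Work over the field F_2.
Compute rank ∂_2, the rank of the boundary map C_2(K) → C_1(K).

rank∂_2=19

n_0=8 n_1=26 n_2=32 n_3=12  [Z2]
∂1: piv[de,df,dh,dm,dr,du,dw] rk=7  ker:ef,eh,em,er,eu,ew,fh,fr,fu,fw,hm,hr,hw,mr,mu,mw,ru,rw,uw
∂2: piv[deh,dem,dfh,dfr,dfw,dhm,dhr,dhw,dmr,dmu,dmw,dru,drw,efh,efr,efu,ehw,eru,muw] rk=19  ker:ehm,ehr,emr,erw,fhr,fhw,fru,hmr,hmw,hrw,mru,mrw,ruw
∂3: piv[dehm,dfhr,dfhw,dhmr,dhmw,dhrw,dmru,dmrw,efhr,ehmr,mruw] rk=11  ker:hmrw
rk∂_2=19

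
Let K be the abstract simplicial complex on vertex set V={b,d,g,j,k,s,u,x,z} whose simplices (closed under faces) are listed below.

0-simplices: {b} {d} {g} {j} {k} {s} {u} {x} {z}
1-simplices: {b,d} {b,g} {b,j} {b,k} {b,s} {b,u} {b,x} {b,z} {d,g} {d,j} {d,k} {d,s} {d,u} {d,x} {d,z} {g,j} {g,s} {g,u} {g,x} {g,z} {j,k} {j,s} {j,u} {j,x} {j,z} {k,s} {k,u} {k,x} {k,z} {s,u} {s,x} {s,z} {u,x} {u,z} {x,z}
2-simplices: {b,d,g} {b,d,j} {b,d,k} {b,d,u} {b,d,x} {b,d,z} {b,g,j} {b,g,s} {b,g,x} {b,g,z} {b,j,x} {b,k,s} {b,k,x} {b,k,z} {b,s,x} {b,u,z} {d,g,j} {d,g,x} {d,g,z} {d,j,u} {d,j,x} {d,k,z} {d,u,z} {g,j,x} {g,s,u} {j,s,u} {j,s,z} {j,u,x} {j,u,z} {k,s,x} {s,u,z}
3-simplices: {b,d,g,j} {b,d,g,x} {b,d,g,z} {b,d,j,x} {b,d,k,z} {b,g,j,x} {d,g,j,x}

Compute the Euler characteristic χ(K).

χ(K)=-2

n_0=9 n_1=35 n_2=31 n_3=7
χ=+9−35+31−7=-2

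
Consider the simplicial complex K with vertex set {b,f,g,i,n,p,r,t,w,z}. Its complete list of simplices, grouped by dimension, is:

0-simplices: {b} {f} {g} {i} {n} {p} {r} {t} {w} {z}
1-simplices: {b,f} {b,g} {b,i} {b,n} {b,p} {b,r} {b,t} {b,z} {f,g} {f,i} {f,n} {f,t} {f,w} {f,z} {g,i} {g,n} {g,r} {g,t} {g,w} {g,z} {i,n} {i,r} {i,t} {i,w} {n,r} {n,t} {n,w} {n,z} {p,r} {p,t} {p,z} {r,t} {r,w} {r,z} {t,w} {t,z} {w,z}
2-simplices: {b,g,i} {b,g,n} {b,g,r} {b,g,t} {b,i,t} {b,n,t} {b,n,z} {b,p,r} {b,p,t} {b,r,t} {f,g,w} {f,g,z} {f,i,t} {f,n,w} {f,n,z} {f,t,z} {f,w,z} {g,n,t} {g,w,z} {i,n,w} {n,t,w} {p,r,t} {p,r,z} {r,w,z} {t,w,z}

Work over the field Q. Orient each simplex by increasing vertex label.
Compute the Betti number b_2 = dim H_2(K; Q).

n_0=10 n_1=37 n_2=25  [Q]
∂1: piv[bf,bg,bi,bn,bp,br,bt,bz,fw] rk=9  ker:fg,fi,fn,ft,fz,gi,gn,gr,gt,gw,gz,in,ir,it,iw,nr,nt,nw,nz,pr,pt,pz,rt,rw,rz,tw,tz,wz
∂2: piv[bgi,bgn,bgr,bgt,bit,bnt,bnz,bpr,bpt,brt,fgw,fgz,fit,fnw,fnz,ftz,fwz,inw,ntw,prz,rwz,twz] rk=22  ker:gnt,gwz,prt
b_2=(25−22)−0=3

b_2=3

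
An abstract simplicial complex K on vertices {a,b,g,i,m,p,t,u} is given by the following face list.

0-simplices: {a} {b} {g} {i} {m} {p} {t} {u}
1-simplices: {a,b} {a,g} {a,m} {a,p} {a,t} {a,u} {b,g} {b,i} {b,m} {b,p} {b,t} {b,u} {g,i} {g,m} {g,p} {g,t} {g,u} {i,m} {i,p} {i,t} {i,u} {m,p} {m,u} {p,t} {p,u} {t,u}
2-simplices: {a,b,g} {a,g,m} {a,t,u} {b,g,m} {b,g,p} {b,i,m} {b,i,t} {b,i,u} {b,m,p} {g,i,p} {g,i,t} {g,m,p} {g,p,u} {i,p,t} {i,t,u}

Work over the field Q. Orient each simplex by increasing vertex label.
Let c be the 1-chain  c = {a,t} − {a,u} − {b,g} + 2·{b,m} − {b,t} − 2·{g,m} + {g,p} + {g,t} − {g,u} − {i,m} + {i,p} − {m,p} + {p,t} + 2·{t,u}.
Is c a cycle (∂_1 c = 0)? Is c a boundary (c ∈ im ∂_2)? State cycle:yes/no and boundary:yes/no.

cycle:yes boundary:no

n_0=8 n_1=26 n_2=15  [Q]
∂1: piv[ab,ag,am,ap,at,au,bi] rk=7  ker:bg,bm,bp,bt,bu,gi,gm,gp,gt,gu,im,ip,it,iu,mp,mu,pt,pu,tu
∂2: piv[abg,agm,atu,bgm,bgp,bim,bit,biu,bmp,gip,git,gpu,ipt,itu] rk=14  ker:gmp
∂1c = 0
c vs im∂2: residual ≠ 0 ⇒ not boundary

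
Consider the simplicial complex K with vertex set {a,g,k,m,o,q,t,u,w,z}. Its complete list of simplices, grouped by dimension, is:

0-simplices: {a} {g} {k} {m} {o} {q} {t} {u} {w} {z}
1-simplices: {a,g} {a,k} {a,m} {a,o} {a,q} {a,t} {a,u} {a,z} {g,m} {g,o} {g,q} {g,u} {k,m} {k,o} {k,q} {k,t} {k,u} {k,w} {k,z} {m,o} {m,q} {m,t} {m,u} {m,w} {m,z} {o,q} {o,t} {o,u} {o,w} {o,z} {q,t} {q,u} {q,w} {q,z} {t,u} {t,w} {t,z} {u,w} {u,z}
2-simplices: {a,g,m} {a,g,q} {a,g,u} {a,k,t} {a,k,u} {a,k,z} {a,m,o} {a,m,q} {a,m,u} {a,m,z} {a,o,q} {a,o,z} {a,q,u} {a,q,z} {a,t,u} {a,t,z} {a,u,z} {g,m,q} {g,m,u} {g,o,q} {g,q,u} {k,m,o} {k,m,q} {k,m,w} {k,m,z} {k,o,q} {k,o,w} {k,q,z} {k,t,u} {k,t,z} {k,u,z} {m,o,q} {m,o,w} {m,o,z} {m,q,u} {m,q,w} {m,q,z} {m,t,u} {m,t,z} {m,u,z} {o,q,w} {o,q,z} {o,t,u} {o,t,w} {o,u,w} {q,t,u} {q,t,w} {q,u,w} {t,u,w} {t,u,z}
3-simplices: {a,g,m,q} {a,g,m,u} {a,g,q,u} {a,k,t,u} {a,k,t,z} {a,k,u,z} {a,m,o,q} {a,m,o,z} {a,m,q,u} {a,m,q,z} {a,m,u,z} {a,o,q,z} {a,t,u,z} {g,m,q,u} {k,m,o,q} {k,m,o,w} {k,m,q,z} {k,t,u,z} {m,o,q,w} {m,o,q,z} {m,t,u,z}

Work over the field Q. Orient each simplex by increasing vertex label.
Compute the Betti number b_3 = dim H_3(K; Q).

n_0=10 n_1=39 n_2=50 n_3=21  [Q]
∂1: piv[ag,ak,am,ao,aq,at,au,az,kw] rk=9  ker:gm,go,gq,gu,km,ko,kq,kt,ku,kz,mo,mq,mt,mu,mw,mz,oq,ot,ou,ow,oz,qt,qu,qw,qz,tu,tw,tz,uw,uz
∂2: piv[agm,agq,agu,akt,aku,akz,amo,amq,amu,amz,aoq,aoz,aqu,aqz,atu,atz,auz,goq,kmo,kmq,kmw,kmz,kow,mqw,mtu,otu,otw,ouw,qtu,qtw] rk=30  ker:gmq,gmu,gqu,koq,kqz,ktu,ktz,kuz,moq,mow,moz,mqu,mqz,mtz,muz,oqw,oqz,quw,tuw,tuz
∂3: piv[agmq,agmu,agqu,aktu,aktz,akuz,amoq,amoz,amqu,amqz,amuz,aoqz,atuz,kmoq,kmow,kmqz,moqw,mtuz] rk=18  ker:gmqu,ktuz,moqz
b_3=(21−18)−0=3

b_3=3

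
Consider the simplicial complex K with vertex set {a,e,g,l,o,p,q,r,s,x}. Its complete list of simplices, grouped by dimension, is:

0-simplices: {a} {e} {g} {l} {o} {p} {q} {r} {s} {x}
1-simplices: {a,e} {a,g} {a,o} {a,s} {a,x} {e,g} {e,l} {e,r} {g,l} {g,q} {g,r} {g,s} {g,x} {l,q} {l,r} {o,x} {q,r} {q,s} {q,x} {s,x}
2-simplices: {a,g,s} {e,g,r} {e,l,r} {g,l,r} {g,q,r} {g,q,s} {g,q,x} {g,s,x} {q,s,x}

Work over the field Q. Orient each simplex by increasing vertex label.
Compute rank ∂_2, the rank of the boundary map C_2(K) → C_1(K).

rank∂_2=8

n_0=10 n_1=20 n_2=9  [Q]
∂1: piv[ae,ag,ao,as,ax,el,er,gq] rk=8  ker:eg,gl,gr,gs,gx,lq,lr,ox,qr,qs,qx,sx
∂2: piv[ags,egr,elr,glr,gqr,gqs,gqx,gsx] rk=8  ker:qsx
rk∂_2=8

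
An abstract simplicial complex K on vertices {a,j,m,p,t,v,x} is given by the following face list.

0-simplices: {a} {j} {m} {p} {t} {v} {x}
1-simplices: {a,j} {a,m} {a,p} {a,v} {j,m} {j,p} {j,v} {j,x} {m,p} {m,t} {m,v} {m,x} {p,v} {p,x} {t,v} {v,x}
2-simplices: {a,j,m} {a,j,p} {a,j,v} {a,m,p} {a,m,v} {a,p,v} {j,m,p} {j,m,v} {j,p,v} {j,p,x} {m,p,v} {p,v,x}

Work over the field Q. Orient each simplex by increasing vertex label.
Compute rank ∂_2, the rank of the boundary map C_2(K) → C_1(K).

n_0=7 n_1=16 n_2=12  [Q]
∂1: piv[aj,am,ap,av,jx,mt] rk=6  ker:jm,jp,jv,mp,mv,mx,pv,px,tv,vx
∂2: piv[ajm,ajp,ajv,amp,amv,apv,jpx,pvx] rk=8  ker:jmp,jmv,jpv,mpv
rk∂_2=8

rank∂_2=8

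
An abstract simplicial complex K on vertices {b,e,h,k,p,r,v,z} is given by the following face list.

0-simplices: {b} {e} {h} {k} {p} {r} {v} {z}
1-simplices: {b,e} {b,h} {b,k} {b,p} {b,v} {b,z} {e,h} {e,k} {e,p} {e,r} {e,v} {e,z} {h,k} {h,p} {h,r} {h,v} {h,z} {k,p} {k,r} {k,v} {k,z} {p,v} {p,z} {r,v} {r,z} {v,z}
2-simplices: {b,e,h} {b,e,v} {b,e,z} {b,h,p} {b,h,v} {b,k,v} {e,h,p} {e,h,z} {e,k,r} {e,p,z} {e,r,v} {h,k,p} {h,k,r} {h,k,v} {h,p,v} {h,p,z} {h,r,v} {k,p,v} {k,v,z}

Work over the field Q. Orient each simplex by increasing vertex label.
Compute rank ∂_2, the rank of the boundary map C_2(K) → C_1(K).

rank∂_2=17

n_0=8 n_1=26 n_2=19  [Q]
∂1: piv[be,bh,bk,bp,bv,bz,er] rk=7  ker:eh,ek,ep,ev,ez,hk,hp,hr,hv,hz,kp,kr,kv,kz,pv,pz,rv,rz,vz
∂2: piv[beh,bev,bez,bhp,bhv,bkv,ehp,ehz,ekr,epz,erv,hkp,hkr,hkv,hpv,hrv,kvz] rk=17  ker:hpz,kpv
rk∂_2=17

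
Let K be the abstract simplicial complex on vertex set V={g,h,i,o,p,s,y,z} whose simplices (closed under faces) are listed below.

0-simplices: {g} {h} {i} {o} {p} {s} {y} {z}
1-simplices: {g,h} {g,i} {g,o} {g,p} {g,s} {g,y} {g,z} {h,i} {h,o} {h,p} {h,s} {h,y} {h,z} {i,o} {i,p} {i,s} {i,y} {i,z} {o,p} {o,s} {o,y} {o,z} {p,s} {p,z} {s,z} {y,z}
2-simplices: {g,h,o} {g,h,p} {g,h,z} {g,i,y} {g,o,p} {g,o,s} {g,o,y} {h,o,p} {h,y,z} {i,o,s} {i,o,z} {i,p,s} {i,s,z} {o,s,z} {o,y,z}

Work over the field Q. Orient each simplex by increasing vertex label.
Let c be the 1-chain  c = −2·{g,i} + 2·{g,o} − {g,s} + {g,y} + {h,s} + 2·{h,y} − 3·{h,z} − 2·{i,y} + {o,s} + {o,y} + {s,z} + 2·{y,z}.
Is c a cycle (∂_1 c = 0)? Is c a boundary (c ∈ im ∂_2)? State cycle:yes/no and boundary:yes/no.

cycle:yes boundary:no

n_0=8 n_1=26 n_2=15  [Q]
∂1: piv[gh,gi,go,gp,gs,gy,gz] rk=7  ker:hi,ho,hp,hs,hy,hz,io,ip,is,iy,iz,op,os,oy,oz,ps,pz,sz,yz
∂2: piv[gho,ghp,ghz,giy,gop,gos,goy,hyz,ios,ioz,ips,isz,oyz] rk=13  ker:hop,osz
∂1c = 0
c vs im∂2: residual ≠ 0 ⇒ not boundary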